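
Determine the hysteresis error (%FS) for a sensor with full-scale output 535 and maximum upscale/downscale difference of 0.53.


Hysteresis = (max difference / full scale) * 100%.
H = (0.53 / 535) * 100
H = 0.099 %FS

0.099 %FS


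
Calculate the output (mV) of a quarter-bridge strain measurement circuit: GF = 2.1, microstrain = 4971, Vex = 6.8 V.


Quarter bridge output: Vout = (GF * epsilon * Vex) / 4.
Vout = (2.1 * 4971e-6 * 6.8) / 4
Vout = 0.07098588 / 4 V
Vout = 0.01774647 V = 17.7465 mV

17.7465 mV


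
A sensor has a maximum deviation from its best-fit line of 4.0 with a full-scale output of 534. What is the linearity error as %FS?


Linearity error = (max deviation / full scale) * 100%.
Linearity = (4.0 / 534) * 100
Linearity = 0.749 %FS

0.749 %FS


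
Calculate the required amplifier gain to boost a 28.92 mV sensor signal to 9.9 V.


Gain = Vout / Vin (converting to same units).
G = 9.9 V / 28.92 mV
G = 9900.0 mV / 28.92 mV
G = 342.32

342.32


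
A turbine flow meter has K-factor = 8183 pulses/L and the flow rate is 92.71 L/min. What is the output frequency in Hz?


Frequency = K * Q / 60 (converting L/min to L/s).
f = 8183 * 92.71 / 60
f = 758645.93 / 60
f = 12644.1 Hz

12644.1 Hz


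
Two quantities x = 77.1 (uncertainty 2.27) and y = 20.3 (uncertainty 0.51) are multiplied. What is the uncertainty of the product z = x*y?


For a product z = x*y, the relative uncertainty is:
uz/z = sqrt((ux/x)^2 + (uy/y)^2)
Relative uncertainties: ux/x = 2.27/77.1 = 0.029442
uy/y = 0.51/20.3 = 0.025123
z = 77.1 * 20.3 = 1565.1
uz = 1565.1 * sqrt(0.029442^2 + 0.025123^2) = 60.577

60.577


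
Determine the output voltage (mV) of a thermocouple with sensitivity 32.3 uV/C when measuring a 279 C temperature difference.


The thermocouple output V = sensitivity * dT.
V = 32.3 uV/C * 279 C
V = 9011.7 uV
V = 9.012 mV

9.012 mV


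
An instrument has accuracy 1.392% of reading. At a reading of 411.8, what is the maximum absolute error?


Absolute error = (accuracy% / 100) * reading.
Error = (1.392 / 100) * 411.8
Error = 0.01392 * 411.8
Error = 5.7323

5.7323


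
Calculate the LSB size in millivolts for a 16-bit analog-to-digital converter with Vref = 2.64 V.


The resolution (LSB) of an ADC is Vref / 2^n.
LSB = 2.64 / 2^16
LSB = 2.64 / 65536
LSB = 4.028e-05 V = 0.0402832 mV

0.0402832 mV


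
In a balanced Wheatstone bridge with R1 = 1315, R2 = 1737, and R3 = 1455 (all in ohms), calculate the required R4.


At balance: R1*R4 = R2*R3, so R4 = R2*R3/R1.
R4 = 1737 * 1455 / 1315
R4 = 2527335 / 1315
R4 = 1921.93 ohm

1921.93 ohm


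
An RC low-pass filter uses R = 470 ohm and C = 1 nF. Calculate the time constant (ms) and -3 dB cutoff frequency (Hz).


Time constant: tau = R * C.
tau = 470 * 1.00e-09 = 4.7e-07 s
tau = 0.0005 ms
Cutoff frequency: fc = 1 / (2*pi*R*C).
fc = 1 / (2*pi*4.7e-07) = 338627.54 Hz

tau = 0.0005 ms, fc = 338627.54 Hz


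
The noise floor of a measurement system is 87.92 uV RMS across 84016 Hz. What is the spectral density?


Noise spectral density = Vrms / sqrt(BW).
NSD = 87.92 / sqrt(84016)
NSD = 87.92 / 289.8551
NSD = 0.3033 uV/sqrt(Hz)

0.3033 uV/sqrt(Hz)


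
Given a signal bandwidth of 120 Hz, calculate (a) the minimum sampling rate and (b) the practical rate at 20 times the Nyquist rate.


By Nyquist theorem, fs_min = 2 * fmax.
fs_min = 2 * 120 = 240 Hz
Practical rate = 20 * fs_min = 20 * 240 = 4800 Hz

fs_min = 240 Hz, fs_practical = 4800 Hz


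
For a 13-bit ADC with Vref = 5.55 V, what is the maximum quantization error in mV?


The maximum quantization error is +/- LSB/2.
LSB = Vref / 2^n = 5.55 / 8192 = 0.00067749 V
Max error = LSB / 2 = 0.00067749 / 2 = 0.00033875 V
Max error = 0.3387 mV

0.3387 mV


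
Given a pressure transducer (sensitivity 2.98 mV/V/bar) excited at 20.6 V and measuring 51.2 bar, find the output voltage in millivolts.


Output = sensitivity * Vex * P.
Vout = 2.98 * 20.6 * 51.2
Vout = 61.388 * 51.2
Vout = 3143.07 mV

3143.07 mV


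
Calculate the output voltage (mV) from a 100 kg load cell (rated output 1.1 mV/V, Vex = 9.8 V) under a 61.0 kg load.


Vout = rated_output * Vex * (load / capacity).
Vout = 1.1 * 9.8 * (61.0 / 100)
Vout = 1.1 * 9.8 * 0.61
Vout = 6.576 mV

6.576 mV


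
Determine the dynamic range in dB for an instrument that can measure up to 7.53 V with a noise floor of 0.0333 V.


Dynamic range = 20 * log10(Vmax / Vnoise).
DR = 20 * log10(7.53 / 0.0333)
DR = 20 * log10(226.13)
DR = 47.09 dB

47.09 dB


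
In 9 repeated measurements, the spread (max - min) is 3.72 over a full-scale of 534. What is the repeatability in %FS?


Repeatability = (spread / full scale) * 100%.
R = (3.72 / 534) * 100
R = 0.697 %FS

0.697 %FS


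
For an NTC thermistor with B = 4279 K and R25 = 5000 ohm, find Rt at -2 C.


NTC thermistor equation: Rt = R25 * exp(B * (1/T - 1/T25)).
T in Kelvin: 271.15 K, T25 = 298.15 K
1/T - 1/T25 = 1/271.15 - 1/298.15 = 0.00033398
B * (1/T - 1/T25) = 4279 * 0.00033398 = 1.4291
Rt = 5000 * exp(1.4291) = 20874.6 ohm

20874.6 ohm


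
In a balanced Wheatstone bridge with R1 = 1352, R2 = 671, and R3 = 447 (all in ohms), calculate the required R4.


At balance: R1*R4 = R2*R3, so R4 = R2*R3/R1.
R4 = 671 * 447 / 1352
R4 = 299937 / 1352
R4 = 221.85 ohm

221.85 ohm


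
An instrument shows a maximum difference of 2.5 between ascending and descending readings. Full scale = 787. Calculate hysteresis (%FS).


Hysteresis = (max difference / full scale) * 100%.
H = (2.5 / 787) * 100
H = 0.318 %FS

0.318 %FS


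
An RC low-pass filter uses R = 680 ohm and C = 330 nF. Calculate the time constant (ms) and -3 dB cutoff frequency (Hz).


Time constant: tau = R * C.
tau = 680 * 3.30e-07 = 0.0002244 s
tau = 0.2244 ms
Cutoff frequency: fc = 1 / (2*pi*R*C).
fc = 1 / (2*pi*0.0002244) = 709.25 Hz

tau = 0.2244 ms, fc = 709.25 Hz


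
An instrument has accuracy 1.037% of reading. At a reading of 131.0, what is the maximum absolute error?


Absolute error = (accuracy% / 100) * reading.
Error = (1.037 / 100) * 131.0
Error = 0.01037 * 131.0
Error = 1.3585

1.3585


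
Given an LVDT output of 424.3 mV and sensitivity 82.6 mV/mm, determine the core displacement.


Displacement = Vout / sensitivity.
d = 424.3 / 82.6
d = 5.137 mm

5.137 mm


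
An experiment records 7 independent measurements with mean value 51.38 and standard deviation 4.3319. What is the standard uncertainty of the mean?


The standard uncertainty for Type A evaluation is u = s / sqrt(n).
u = 4.3319 / sqrt(7)
u = 4.3319 / 2.6458
u = 1.6373

1.6373


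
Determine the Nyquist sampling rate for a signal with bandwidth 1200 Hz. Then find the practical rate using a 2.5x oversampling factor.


By Nyquist theorem, fs_min = 2 * fmax.
fs_min = 2 * 1200 = 2400 Hz
Practical rate = 2.5 * fs_min = 2.5 * 2400 = 6000 Hz

fs_min = 2400 Hz, fs_practical = 6000 Hz


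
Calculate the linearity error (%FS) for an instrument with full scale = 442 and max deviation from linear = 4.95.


Linearity error = (max deviation / full scale) * 100%.
Linearity = (4.95 / 442) * 100
Linearity = 1.12 %FS

1.12 %FS


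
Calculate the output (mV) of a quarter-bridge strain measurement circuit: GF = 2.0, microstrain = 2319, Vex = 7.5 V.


Quarter bridge output: Vout = (GF * epsilon * Vex) / 4.
Vout = (2.0 * 2319e-6 * 7.5) / 4
Vout = 0.034785 / 4 V
Vout = 0.00869625 V = 8.6962 mV

8.6962 mV


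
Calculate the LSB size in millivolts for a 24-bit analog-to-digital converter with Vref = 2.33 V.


The resolution (LSB) of an ADC is Vref / 2^n.
LSB = 2.33 / 2^24
LSB = 2.33 / 16777216
LSB = 1.4e-07 V = 0.00013888 mV

0.00013888 mV


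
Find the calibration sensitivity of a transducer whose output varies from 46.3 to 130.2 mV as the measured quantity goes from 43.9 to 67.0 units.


Sensitivity = (y2 - y1) / (x2 - x1).
S = (130.2 - 46.3) / (67.0 - 43.9)
S = 83.9 / 23.1
S = 3.632 mV/unit

3.632 mV/unit


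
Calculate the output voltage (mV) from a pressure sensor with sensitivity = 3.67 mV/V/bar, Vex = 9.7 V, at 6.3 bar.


Output = sensitivity * Vex * P.
Vout = 3.67 * 9.7 * 6.3
Vout = 35.599 * 6.3
Vout = 224.27 mV

224.27 mV


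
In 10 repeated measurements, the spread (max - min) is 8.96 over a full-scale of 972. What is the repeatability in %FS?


Repeatability = (spread / full scale) * 100%.
R = (8.96 / 972) * 100
R = 0.922 %FS

0.922 %FS


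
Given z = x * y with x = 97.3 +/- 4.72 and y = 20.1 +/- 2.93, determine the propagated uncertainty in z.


For a product z = x*y, the relative uncertainty is:
uz/z = sqrt((ux/x)^2 + (uy/y)^2)
Relative uncertainties: ux/x = 4.72/97.3 = 0.04851
uy/y = 2.93/20.1 = 0.145771
z = 97.3 * 20.1 = 1955.7
uz = 1955.7 * sqrt(0.04851^2 + 0.145771^2) = 300.46

300.46


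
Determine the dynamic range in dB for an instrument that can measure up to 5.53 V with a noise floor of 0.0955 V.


Dynamic range = 20 * log10(Vmax / Vnoise).
DR = 20 * log10(5.53 / 0.0955)
DR = 20 * log10(57.91)
DR = 35.25 dB

35.25 dB


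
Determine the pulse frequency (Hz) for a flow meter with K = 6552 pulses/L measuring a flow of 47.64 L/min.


Frequency = K * Q / 60 (converting L/min to L/s).
f = 6552 * 47.64 / 60
f = 312137.28 / 60
f = 5202.29 Hz

5202.29 Hz


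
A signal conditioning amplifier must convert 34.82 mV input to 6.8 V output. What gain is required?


Gain = Vout / Vin (converting to same units).
G = 6.8 V / 34.82 mV
G = 6800.0 mV / 34.82 mV
G = 195.29

195.29


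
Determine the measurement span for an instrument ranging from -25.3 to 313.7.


Span = upper range - lower range.
Span = 313.7 - (-25.3)
Span = 339.0

339.0


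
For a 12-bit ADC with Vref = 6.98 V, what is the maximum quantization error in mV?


The maximum quantization error is +/- LSB/2.
LSB = Vref / 2^n = 6.98 / 4096 = 0.0017041 V
Max error = LSB / 2 = 0.0017041 / 2 = 0.00085205 V
Max error = 0.8521 mV

0.8521 mV


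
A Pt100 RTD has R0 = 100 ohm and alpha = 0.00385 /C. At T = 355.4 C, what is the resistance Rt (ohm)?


The RTD equation: Rt = R0 * (1 + alpha * T).
Rt = 100 * (1 + 0.00385 * 355.4)
Rt = 100 * (1 + 1.36829)
Rt = 100 * 2.36829
Rt = 236.829 ohm

236.829 ohm


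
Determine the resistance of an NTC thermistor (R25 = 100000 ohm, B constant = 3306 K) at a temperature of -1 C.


NTC thermistor equation: Rt = R25 * exp(B * (1/T - 1/T25)).
T in Kelvin: 272.15 K, T25 = 298.15 K
1/T - 1/T25 = 1/272.15 - 1/298.15 = 0.00032043
B * (1/T - 1/T25) = 3306 * 0.00032043 = 1.0593
Rt = 100000 * exp(1.0593) = 288445.0 ohm

288445.0 ohm


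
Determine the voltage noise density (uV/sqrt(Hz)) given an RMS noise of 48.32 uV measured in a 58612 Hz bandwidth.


Noise spectral density = Vrms / sqrt(BW).
NSD = 48.32 / sqrt(58612)
NSD = 48.32 / 242.0992
NSD = 0.1996 uV/sqrt(Hz)

0.1996 uV/sqrt(Hz)


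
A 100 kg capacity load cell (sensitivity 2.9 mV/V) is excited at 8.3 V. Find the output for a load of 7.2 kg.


Vout = rated_output * Vex * (load / capacity).
Vout = 2.9 * 8.3 * (7.2 / 100)
Vout = 2.9 * 8.3 * 0.072
Vout = 1.733 mV

1.733 mV


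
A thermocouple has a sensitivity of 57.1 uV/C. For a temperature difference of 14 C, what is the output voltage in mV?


The thermocouple output V = sensitivity * dT.
V = 57.1 uV/C * 14 C
V = 799.4 uV
V = 0.799 mV

0.799 mV


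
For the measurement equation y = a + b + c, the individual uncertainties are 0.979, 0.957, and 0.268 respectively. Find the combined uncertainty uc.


For a sum of independent quantities, uc = sqrt(u1^2 + u2^2 + u3^2).
uc = sqrt(0.979^2 + 0.957^2 + 0.268^2)
uc = sqrt(0.958441 + 0.915849 + 0.071824)
uc = 1.395

1.395


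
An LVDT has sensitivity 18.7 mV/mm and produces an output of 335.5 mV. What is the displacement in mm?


Displacement = Vout / sensitivity.
d = 335.5 / 18.7
d = 17.941 mm

17.941 mm


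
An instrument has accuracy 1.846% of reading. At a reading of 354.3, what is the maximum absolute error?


Absolute error = (accuracy% / 100) * reading.
Error = (1.846 / 100) * 354.3
Error = 0.01846 * 354.3
Error = 6.5404

6.5404


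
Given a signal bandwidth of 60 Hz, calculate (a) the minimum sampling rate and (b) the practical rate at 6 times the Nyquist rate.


By Nyquist theorem, fs_min = 2 * fmax.
fs_min = 2 * 60 = 120 Hz
Practical rate = 6 * fs_min = 6 * 120 = 720 Hz

fs_min = 120 Hz, fs_practical = 720 Hz


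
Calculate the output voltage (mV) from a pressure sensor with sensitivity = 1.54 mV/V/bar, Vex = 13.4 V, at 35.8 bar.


Output = sensitivity * Vex * P.
Vout = 1.54 * 13.4 * 35.8
Vout = 20.636 * 35.8
Vout = 738.77 mV

738.77 mV


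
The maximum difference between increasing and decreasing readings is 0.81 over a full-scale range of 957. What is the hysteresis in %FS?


Hysteresis = (max difference / full scale) * 100%.
H = (0.81 / 957) * 100
H = 0.085 %FS

0.085 %FS


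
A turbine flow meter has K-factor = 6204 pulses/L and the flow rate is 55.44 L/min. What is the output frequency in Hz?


Frequency = K * Q / 60 (converting L/min to L/s).
f = 6204 * 55.44 / 60
f = 343949.76 / 60
f = 5732.5 Hz

5732.5 Hz


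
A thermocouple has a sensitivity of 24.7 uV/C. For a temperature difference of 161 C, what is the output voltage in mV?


The thermocouple output V = sensitivity * dT.
V = 24.7 uV/C * 161 C
V = 3976.7 uV
V = 3.977 mV

3.977 mV


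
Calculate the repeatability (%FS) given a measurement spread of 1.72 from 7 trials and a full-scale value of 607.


Repeatability = (spread / full scale) * 100%.
R = (1.72 / 607) * 100
R = 0.283 %FS

0.283 %FS


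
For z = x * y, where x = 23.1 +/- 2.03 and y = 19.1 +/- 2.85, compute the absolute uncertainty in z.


For a product z = x*y, the relative uncertainty is:
uz/z = sqrt((ux/x)^2 + (uy/y)^2)
Relative uncertainties: ux/x = 2.03/23.1 = 0.087879
uy/y = 2.85/19.1 = 0.149215
z = 23.1 * 19.1 = 441.2
uz = 441.2 * sqrt(0.087879^2 + 0.149215^2) = 76.404

76.404


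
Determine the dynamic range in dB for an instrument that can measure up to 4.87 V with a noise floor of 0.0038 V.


Dynamic range = 20 * log10(Vmax / Vnoise).
DR = 20 * log10(4.87 / 0.0038)
DR = 20 * log10(1281.58)
DR = 62.15 dB

62.15 dB


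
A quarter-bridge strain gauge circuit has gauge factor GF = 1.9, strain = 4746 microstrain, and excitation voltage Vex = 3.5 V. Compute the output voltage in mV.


Quarter bridge output: Vout = (GF * epsilon * Vex) / 4.
Vout = (1.9 * 4746e-6 * 3.5) / 4
Vout = 0.0315609 / 4 V
Vout = 0.00789023 V = 7.8902 mV

7.8902 mV


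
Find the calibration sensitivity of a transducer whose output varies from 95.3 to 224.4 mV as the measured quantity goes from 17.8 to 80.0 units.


Sensitivity = (y2 - y1) / (x2 - x1).
S = (224.4 - 95.3) / (80.0 - 17.8)
S = 129.1 / 62.2
S = 2.0756 mV/unit

2.0756 mV/unit


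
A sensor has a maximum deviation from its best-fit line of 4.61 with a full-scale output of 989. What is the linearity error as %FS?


Linearity error = (max deviation / full scale) * 100%.
Linearity = (4.61 / 989) * 100
Linearity = 0.466 %FS

0.466 %FS


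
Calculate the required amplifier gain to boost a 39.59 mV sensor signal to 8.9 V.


Gain = Vout / Vin (converting to same units).
G = 8.9 V / 39.59 mV
G = 8900.0 mV / 39.59 mV
G = 224.8

224.8


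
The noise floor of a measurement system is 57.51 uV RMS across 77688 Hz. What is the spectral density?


Noise spectral density = Vrms / sqrt(BW).
NSD = 57.51 / sqrt(77688)
NSD = 57.51 / 278.7257
NSD = 0.2063 uV/sqrt(Hz)

0.2063 uV/sqrt(Hz)


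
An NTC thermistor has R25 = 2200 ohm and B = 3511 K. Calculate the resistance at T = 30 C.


NTC thermistor equation: Rt = R25 * exp(B * (1/T - 1/T25)).
T in Kelvin: 303.15 K, T25 = 298.15 K
1/T - 1/T25 = 1/303.15 - 1/298.15 = -5.532e-05
B * (1/T - 1/T25) = 3511 * -5.532e-05 = -0.1942
Rt = 2200 * exp(-0.1942) = 1811.6 ohm

1811.6 ohm


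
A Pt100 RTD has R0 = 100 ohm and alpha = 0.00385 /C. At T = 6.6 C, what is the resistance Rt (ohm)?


The RTD equation: Rt = R0 * (1 + alpha * T).
Rt = 100 * (1 + 0.00385 * 6.6)
Rt = 100 * (1 + 0.02541)
Rt = 100 * 1.02541
Rt = 102.541 ohm

102.541 ohm


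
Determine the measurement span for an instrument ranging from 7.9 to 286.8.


Span = upper range - lower range.
Span = 286.8 - (7.9)
Span = 278.9

278.9


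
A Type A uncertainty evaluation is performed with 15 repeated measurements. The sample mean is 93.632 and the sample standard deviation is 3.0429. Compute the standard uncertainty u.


The standard uncertainty for Type A evaluation is u = s / sqrt(n).
u = 3.0429 / sqrt(15)
u = 3.0429 / 3.873
u = 0.7857

0.7857


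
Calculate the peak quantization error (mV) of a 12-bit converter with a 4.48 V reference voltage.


The maximum quantization error is +/- LSB/2.
LSB = Vref / 2^n = 4.48 / 4096 = 0.00109375 V
Max error = LSB / 2 = 0.00109375 / 2 = 0.00054688 V
Max error = 0.5469 mV

0.5469 mV


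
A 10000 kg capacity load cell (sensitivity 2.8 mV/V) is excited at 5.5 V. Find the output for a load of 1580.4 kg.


Vout = rated_output * Vex * (load / capacity).
Vout = 2.8 * 5.5 * (1580.4 / 10000)
Vout = 2.8 * 5.5 * 0.15804
Vout = 2.434 mV

2.434 mV


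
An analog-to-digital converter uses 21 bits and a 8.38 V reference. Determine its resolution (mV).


The resolution (LSB) of an ADC is Vref / 2^n.
LSB = 8.38 / 2^21
LSB = 8.38 / 2097152
LSB = 4e-06 V = 0.0039959 mV

0.0039959 mV


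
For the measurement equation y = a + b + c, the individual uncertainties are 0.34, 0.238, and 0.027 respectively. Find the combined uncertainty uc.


For a sum of independent quantities, uc = sqrt(u1^2 + u2^2 + u3^2).
uc = sqrt(0.34^2 + 0.238^2 + 0.027^2)
uc = sqrt(0.1156 + 0.056644 + 0.000729)
uc = 0.4159

0.4159


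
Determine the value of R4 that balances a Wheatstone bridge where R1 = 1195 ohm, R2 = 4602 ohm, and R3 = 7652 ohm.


At balance: R1*R4 = R2*R3, so R4 = R2*R3/R1.
R4 = 4602 * 7652 / 1195
R4 = 35214504 / 1195
R4 = 29468.2 ohm

29468.2 ohm


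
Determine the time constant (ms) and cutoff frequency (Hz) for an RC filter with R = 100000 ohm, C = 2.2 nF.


Time constant: tau = R * C.
tau = 100000 * 2.20e-09 = 0.00022 s
tau = 0.22 ms
Cutoff frequency: fc = 1 / (2*pi*R*C).
fc = 1 / (2*pi*0.00022) = 723.43 Hz

tau = 0.22 ms, fc = 723.43 Hz


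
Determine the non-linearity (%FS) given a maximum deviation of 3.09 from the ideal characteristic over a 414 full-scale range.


Linearity error = (max deviation / full scale) * 100%.
Linearity = (3.09 / 414) * 100
Linearity = 0.746 %FS

0.746 %FS


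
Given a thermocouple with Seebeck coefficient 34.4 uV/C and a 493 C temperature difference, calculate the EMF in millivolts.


The thermocouple output V = sensitivity * dT.
V = 34.4 uV/C * 493 C
V = 16959.2 uV
V = 16.959 mV

16.959 mV


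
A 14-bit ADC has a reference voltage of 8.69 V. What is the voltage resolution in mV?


The resolution (LSB) of an ADC is Vref / 2^n.
LSB = 8.69 / 2^14
LSB = 8.69 / 16384
LSB = 0.0005304 V = 0.53039551 mV

0.53039551 mV


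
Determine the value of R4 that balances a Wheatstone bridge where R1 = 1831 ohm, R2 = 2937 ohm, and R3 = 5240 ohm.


At balance: R1*R4 = R2*R3, so R4 = R2*R3/R1.
R4 = 2937 * 5240 / 1831
R4 = 15389880 / 1831
R4 = 8405.18 ohm

8405.18 ohm


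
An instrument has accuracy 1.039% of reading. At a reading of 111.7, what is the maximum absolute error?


Absolute error = (accuracy% / 100) * reading.
Error = (1.039 / 100) * 111.7
Error = 0.01039 * 111.7
Error = 1.1606

1.1606


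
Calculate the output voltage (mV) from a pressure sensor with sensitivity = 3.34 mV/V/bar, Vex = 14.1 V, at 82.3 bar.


Output = sensitivity * Vex * P.
Vout = 3.34 * 14.1 * 82.3
Vout = 47.094 * 82.3
Vout = 3875.84 mV

3875.84 mV


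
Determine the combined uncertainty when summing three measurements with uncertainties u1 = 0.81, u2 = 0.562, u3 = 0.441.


For a sum of independent quantities, uc = sqrt(u1^2 + u2^2 + u3^2).
uc = sqrt(0.81^2 + 0.562^2 + 0.441^2)
uc = sqrt(0.6561 + 0.315844 + 0.194481)
uc = 1.08

1.08


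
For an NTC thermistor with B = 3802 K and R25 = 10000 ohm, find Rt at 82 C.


NTC thermistor equation: Rt = R25 * exp(B * (1/T - 1/T25)).
T in Kelvin: 355.15 K, T25 = 298.15 K
1/T - 1/T25 = 1/355.15 - 1/298.15 = -0.0005383
B * (1/T - 1/T25) = 3802 * -0.0005383 = -2.0466
Rt = 10000 * exp(-2.0466) = 1291.7 ohm

1291.7 ohm


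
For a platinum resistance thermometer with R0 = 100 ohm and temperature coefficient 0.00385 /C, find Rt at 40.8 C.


The RTD equation: Rt = R0 * (1 + alpha * T).
Rt = 100 * (1 + 0.00385 * 40.8)
Rt = 100 * (1 + 0.15708)
Rt = 100 * 1.15708
Rt = 115.708 ohm

115.708 ohm


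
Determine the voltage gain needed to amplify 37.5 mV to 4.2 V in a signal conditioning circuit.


Gain = Vout / Vin (converting to same units).
G = 4.2 V / 37.5 mV
G = 4200.0 mV / 37.5 mV
G = 112.0

112.0


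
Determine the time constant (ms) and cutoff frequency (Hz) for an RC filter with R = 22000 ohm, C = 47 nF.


Time constant: tau = R * C.
tau = 22000 * 4.70e-08 = 0.001034 s
tau = 1.034 ms
Cutoff frequency: fc = 1 / (2*pi*R*C).
fc = 1 / (2*pi*0.001034) = 153.92 Hz

tau = 1.034 ms, fc = 153.92 Hz


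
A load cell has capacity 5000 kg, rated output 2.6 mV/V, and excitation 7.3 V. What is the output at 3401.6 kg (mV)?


Vout = rated_output * Vex * (load / capacity).
Vout = 2.6 * 7.3 * (3401.6 / 5000)
Vout = 2.6 * 7.3 * 0.68032
Vout = 12.912 mV

12.912 mV


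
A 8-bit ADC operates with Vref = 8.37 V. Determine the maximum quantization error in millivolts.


The maximum quantization error is +/- LSB/2.
LSB = Vref / 2^n = 8.37 / 256 = 0.03269531 V
Max error = LSB / 2 = 0.03269531 / 2 = 0.01634766 V
Max error = 16.3477 mV

16.3477 mV


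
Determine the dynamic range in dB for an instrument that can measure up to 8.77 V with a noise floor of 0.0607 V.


Dynamic range = 20 * log10(Vmax / Vnoise).
DR = 20 * log10(8.77 / 0.0607)
DR = 20 * log10(144.48)
DR = 43.2 dB

43.2 dB


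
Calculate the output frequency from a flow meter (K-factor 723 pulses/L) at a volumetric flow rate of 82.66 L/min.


Frequency = K * Q / 60 (converting L/min to L/s).
f = 723 * 82.66 / 60
f = 59763.18 / 60
f = 996.05 Hz

996.05 Hz


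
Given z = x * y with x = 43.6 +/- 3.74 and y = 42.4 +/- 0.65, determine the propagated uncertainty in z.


For a product z = x*y, the relative uncertainty is:
uz/z = sqrt((ux/x)^2 + (uy/y)^2)
Relative uncertainties: ux/x = 3.74/43.6 = 0.08578
uy/y = 0.65/42.4 = 0.01533
z = 43.6 * 42.4 = 1848.6
uz = 1848.6 * sqrt(0.08578^2 + 0.01533^2) = 161.088

161.088


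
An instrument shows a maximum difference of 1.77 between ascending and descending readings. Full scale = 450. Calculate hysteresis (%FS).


Hysteresis = (max difference / full scale) * 100%.
H = (1.77 / 450) * 100
H = 0.393 %FS

0.393 %FS


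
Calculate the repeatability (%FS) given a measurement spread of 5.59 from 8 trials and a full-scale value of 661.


Repeatability = (spread / full scale) * 100%.
R = (5.59 / 661) * 100
R = 0.846 %FS

0.846 %FS


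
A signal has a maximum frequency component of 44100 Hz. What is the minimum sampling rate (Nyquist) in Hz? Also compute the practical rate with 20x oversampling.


By Nyquist theorem, fs_min = 2 * fmax.
fs_min = 2 * 44100 = 88200 Hz
Practical rate = 20 * fs_min = 20 * 88200 = 1764000 Hz

fs_min = 88200 Hz, fs_practical = 1764000 Hz


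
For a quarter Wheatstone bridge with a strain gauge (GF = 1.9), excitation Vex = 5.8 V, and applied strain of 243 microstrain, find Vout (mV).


Quarter bridge output: Vout = (GF * epsilon * Vex) / 4.
Vout = (1.9 * 243e-6 * 5.8) / 4
Vout = 0.00267786 / 4 V
Vout = 0.00066946 V = 0.6695 mV

0.6695 mV


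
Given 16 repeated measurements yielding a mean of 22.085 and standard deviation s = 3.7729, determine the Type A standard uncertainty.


The standard uncertainty for Type A evaluation is u = s / sqrt(n).
u = 3.7729 / sqrt(16)
u = 3.7729 / 4.0
u = 0.9432

0.9432


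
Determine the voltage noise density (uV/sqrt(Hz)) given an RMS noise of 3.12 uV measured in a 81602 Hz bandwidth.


Noise spectral density = Vrms / sqrt(BW).
NSD = 3.12 / sqrt(81602)
NSD = 3.12 / 285.6606
NSD = 0.0109 uV/sqrt(Hz)

0.0109 uV/sqrt(Hz)


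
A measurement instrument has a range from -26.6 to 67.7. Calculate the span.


Span = upper range - lower range.
Span = 67.7 - (-26.6)
Span = 94.3

94.3


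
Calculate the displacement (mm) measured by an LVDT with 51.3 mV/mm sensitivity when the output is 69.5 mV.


Displacement = Vout / sensitivity.
d = 69.5 / 51.3
d = 1.355 mm

1.355 mm


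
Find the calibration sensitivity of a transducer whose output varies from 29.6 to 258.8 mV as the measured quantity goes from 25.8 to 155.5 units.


Sensitivity = (y2 - y1) / (x2 - x1).
S = (258.8 - 29.6) / (155.5 - 25.8)
S = 229.2 / 129.7
S = 1.7672 mV/unit

1.7672 mV/unit


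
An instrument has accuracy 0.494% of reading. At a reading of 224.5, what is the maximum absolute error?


Absolute error = (accuracy% / 100) * reading.
Error = (0.494 / 100) * 224.5
Error = 0.00494 * 224.5
Error = 1.109

1.109


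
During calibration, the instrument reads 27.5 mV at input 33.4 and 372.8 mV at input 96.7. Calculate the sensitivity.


Sensitivity = (y2 - y1) / (x2 - x1).
S = (372.8 - 27.5) / (96.7 - 33.4)
S = 345.3 / 63.3
S = 5.455 mV/unit

5.455 mV/unit


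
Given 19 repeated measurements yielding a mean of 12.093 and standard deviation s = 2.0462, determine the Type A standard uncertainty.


The standard uncertainty for Type A evaluation is u = s / sqrt(n).
u = 2.0462 / sqrt(19)
u = 2.0462 / 4.3589
u = 0.4694

0.4694


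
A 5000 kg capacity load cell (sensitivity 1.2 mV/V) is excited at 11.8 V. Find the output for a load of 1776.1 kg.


Vout = rated_output * Vex * (load / capacity).
Vout = 1.2 * 11.8 * (1776.1 / 5000)
Vout = 1.2 * 11.8 * 0.35522
Vout = 5.03 mV

5.03 mV


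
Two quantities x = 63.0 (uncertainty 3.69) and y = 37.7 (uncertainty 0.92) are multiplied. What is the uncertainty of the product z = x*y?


For a product z = x*y, the relative uncertainty is:
uz/z = sqrt((ux/x)^2 + (uy/y)^2)
Relative uncertainties: ux/x = 3.69/63.0 = 0.058571
uy/y = 0.92/37.7 = 0.024403
z = 63.0 * 37.7 = 2375.1
uz = 2375.1 * sqrt(0.058571^2 + 0.024403^2) = 150.704

150.704


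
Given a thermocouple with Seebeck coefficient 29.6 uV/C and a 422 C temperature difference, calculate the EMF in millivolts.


The thermocouple output V = sensitivity * dT.
V = 29.6 uV/C * 422 C
V = 12491.2 uV
V = 12.491 mV

12.491 mV


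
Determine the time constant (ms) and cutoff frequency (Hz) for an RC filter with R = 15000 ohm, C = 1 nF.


Time constant: tau = R * C.
tau = 15000 * 1.00e-09 = 1.5e-05 s
tau = 0.015 ms
Cutoff frequency: fc = 1 / (2*pi*R*C).
fc = 1 / (2*pi*1.5e-05) = 10610.33 Hz

tau = 0.015 ms, fc = 10610.33 Hz


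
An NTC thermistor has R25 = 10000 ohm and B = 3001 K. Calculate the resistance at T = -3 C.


NTC thermistor equation: Rt = R25 * exp(B * (1/T - 1/T25)).
T in Kelvin: 270.15 K, T25 = 298.15 K
1/T - 1/T25 = 1/270.15 - 1/298.15 = 0.00034763
B * (1/T - 1/T25) = 3001 * 0.00034763 = 1.0432
Rt = 10000 * exp(1.0432) = 28384.0 ohm

28384.0 ohm


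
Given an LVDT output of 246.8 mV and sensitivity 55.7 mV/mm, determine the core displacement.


Displacement = Vout / sensitivity.
d = 246.8 / 55.7
d = 4.431 mm

4.431 mm


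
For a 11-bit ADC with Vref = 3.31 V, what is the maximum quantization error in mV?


The maximum quantization error is +/- LSB/2.
LSB = Vref / 2^n = 3.31 / 2048 = 0.00161621 V
Max error = LSB / 2 = 0.00161621 / 2 = 0.00080811 V
Max error = 0.8081 mV

0.8081 mV


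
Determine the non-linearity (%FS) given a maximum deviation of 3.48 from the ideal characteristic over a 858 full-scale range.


Linearity error = (max deviation / full scale) * 100%.
Linearity = (3.48 / 858) * 100
Linearity = 0.406 %FS

0.406 %FS


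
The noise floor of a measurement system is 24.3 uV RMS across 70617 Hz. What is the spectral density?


Noise spectral density = Vrms / sqrt(BW).
NSD = 24.3 / sqrt(70617)
NSD = 24.3 / 265.7386
NSD = 0.0914 uV/sqrt(Hz)

0.0914 uV/sqrt(Hz)


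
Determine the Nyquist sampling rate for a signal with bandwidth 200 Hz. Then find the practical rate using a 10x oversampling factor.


By Nyquist theorem, fs_min = 2 * fmax.
fs_min = 2 * 200 = 400 Hz
Practical rate = 10 * fs_min = 10 * 400 = 4000 Hz

fs_min = 400 Hz, fs_practical = 4000 Hz


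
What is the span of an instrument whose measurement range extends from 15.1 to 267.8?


Span = upper range - lower range.
Span = 267.8 - (15.1)
Span = 252.7

252.7


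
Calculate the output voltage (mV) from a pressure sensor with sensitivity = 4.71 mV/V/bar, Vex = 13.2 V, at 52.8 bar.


Output = sensitivity * Vex * P.
Vout = 4.71 * 13.2 * 52.8
Vout = 62.172 * 52.8
Vout = 3282.68 mV

3282.68 mV


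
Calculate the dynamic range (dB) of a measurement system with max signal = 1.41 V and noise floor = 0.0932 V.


Dynamic range = 20 * log10(Vmax / Vnoise).
DR = 20 * log10(1.41 / 0.0932)
DR = 20 * log10(15.13)
DR = 23.6 dB

23.6 dB


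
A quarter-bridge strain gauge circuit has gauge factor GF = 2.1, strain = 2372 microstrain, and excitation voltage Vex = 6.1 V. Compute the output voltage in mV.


Quarter bridge output: Vout = (GF * epsilon * Vex) / 4.
Vout = (2.1 * 2372e-6 * 6.1) / 4
Vout = 0.03038532 / 4 V
Vout = 0.00759633 V = 7.5963 mV

7.5963 mV


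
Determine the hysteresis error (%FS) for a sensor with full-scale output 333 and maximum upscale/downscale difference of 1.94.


Hysteresis = (max difference / full scale) * 100%.
H = (1.94 / 333) * 100
H = 0.583 %FS

0.583 %FS


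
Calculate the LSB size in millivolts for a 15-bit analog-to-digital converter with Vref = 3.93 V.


The resolution (LSB) of an ADC is Vref / 2^n.
LSB = 3.93 / 2^15
LSB = 3.93 / 32768
LSB = 0.00011993 V = 0.11993408 mV

0.11993408 mV


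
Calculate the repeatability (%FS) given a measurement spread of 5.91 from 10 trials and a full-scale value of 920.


Repeatability = (spread / full scale) * 100%.
R = (5.91 / 920) * 100
R = 0.642 %FS

0.642 %FS


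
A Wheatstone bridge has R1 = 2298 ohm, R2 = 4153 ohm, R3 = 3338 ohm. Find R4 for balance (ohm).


At balance: R1*R4 = R2*R3, so R4 = R2*R3/R1.
R4 = 4153 * 3338 / 2298
R4 = 13862714 / 2298
R4 = 6032.51 ohm

6032.51 ohm


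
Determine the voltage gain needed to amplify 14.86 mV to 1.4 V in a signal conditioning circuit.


Gain = Vout / Vin (converting to same units).
G = 1.4 V / 14.86 mV
G = 1400.0 mV / 14.86 mV
G = 94.21

94.21


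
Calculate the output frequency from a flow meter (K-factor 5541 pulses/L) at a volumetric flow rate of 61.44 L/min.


Frequency = K * Q / 60 (converting L/min to L/s).
f = 5541 * 61.44 / 60
f = 340439.04 / 60
f = 5673.98 Hz

5673.98 Hz


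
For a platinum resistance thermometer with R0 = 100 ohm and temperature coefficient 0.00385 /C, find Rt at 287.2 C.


The RTD equation: Rt = R0 * (1 + alpha * T).
Rt = 100 * (1 + 0.00385 * 287.2)
Rt = 100 * (1 + 1.10572)
Rt = 100 * 2.10572
Rt = 210.572 ohm

210.572 ohm


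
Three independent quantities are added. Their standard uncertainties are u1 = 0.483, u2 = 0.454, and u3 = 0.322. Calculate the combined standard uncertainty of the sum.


For a sum of independent quantities, uc = sqrt(u1^2 + u2^2 + u3^2).
uc = sqrt(0.483^2 + 0.454^2 + 0.322^2)
uc = sqrt(0.233289 + 0.206116 + 0.103684)
uc = 0.7369

0.7369


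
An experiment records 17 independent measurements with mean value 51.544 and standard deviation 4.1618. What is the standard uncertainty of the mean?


The standard uncertainty for Type A evaluation is u = s / sqrt(n).
u = 4.1618 / sqrt(17)
u = 4.1618 / 4.1231
u = 1.0094

1.0094


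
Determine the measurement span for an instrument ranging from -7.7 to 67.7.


Span = upper range - lower range.
Span = 67.7 - (-7.7)
Span = 75.4

75.4


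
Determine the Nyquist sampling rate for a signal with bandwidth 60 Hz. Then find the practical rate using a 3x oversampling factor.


By Nyquist theorem, fs_min = 2 * fmax.
fs_min = 2 * 60 = 120 Hz
Practical rate = 3 * fs_min = 3 * 120 = 360 Hz

fs_min = 120 Hz, fs_practical = 360 Hz


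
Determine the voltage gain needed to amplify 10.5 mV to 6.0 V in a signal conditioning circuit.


Gain = Vout / Vin (converting to same units).
G = 6.0 V / 10.5 mV
G = 6000.0 mV / 10.5 mV
G = 571.43

571.43


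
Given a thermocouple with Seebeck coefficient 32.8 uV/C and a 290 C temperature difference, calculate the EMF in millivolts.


The thermocouple output V = sensitivity * dT.
V = 32.8 uV/C * 290 C
V = 9512.0 uV
V = 9.512 mV

9.512 mV


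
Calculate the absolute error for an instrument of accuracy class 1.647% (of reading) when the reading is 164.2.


Absolute error = (accuracy% / 100) * reading.
Error = (1.647 / 100) * 164.2
Error = 0.01647 * 164.2
Error = 2.7044

2.7044


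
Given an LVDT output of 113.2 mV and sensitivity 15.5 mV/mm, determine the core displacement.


Displacement = Vout / sensitivity.
d = 113.2 / 15.5
d = 7.303 mm

7.303 mm


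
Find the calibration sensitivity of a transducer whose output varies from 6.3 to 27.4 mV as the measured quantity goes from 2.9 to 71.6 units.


Sensitivity = (y2 - y1) / (x2 - x1).
S = (27.4 - 6.3) / (71.6 - 2.9)
S = 21.1 / 68.7
S = 0.3071 mV/unit

0.3071 mV/unit


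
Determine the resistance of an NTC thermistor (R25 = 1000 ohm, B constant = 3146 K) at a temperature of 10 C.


NTC thermistor equation: Rt = R25 * exp(B * (1/T - 1/T25)).
T in Kelvin: 283.15 K, T25 = 298.15 K
1/T - 1/T25 = 1/283.15 - 1/298.15 = 0.00017768
B * (1/T - 1/T25) = 3146 * 0.00017768 = 0.559
Rt = 1000 * exp(0.559) = 1748.9 ohm

1748.9 ohm


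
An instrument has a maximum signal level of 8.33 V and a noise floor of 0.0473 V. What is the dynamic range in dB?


Dynamic range = 20 * log10(Vmax / Vnoise).
DR = 20 * log10(8.33 / 0.0473)
DR = 20 * log10(176.11)
DR = 44.92 dB

44.92 dB


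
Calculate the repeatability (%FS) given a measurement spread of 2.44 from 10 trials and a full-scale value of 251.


Repeatability = (spread / full scale) * 100%.
R = (2.44 / 251) * 100
R = 0.972 %FS

0.972 %FS


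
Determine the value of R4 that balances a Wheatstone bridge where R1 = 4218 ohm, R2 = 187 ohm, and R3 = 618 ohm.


At balance: R1*R4 = R2*R3, so R4 = R2*R3/R1.
R4 = 187 * 618 / 4218
R4 = 115566 / 4218
R4 = 27.4 ohm

27.4 ohm


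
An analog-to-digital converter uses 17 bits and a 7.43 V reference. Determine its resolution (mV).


The resolution (LSB) of an ADC is Vref / 2^n.
LSB = 7.43 / 2^17
LSB = 7.43 / 131072
LSB = 5.669e-05 V = 0.0566864 mV

0.0566864 mV


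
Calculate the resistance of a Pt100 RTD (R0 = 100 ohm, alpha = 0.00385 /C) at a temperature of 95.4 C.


The RTD equation: Rt = R0 * (1 + alpha * T).
Rt = 100 * (1 + 0.00385 * 95.4)
Rt = 100 * (1 + 0.36729)
Rt = 100 * 1.36729
Rt = 136.729 ohm

136.729 ohm


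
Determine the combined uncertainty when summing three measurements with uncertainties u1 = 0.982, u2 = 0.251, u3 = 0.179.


For a sum of independent quantities, uc = sqrt(u1^2 + u2^2 + u3^2).
uc = sqrt(0.982^2 + 0.251^2 + 0.179^2)
uc = sqrt(0.964324 + 0.063001 + 0.032041)
uc = 1.0293

1.0293


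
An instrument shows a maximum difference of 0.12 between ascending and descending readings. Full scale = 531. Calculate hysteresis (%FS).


Hysteresis = (max difference / full scale) * 100%.
H = (0.12 / 531) * 100
H = 0.023 %FS

0.023 %FS


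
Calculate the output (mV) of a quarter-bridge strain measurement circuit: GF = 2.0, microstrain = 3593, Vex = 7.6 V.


Quarter bridge output: Vout = (GF * epsilon * Vex) / 4.
Vout = (2.0 * 3593e-6 * 7.6) / 4
Vout = 0.0546136 / 4 V
Vout = 0.0136534 V = 13.6534 mV

13.6534 mV


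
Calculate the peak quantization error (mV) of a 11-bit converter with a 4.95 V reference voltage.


The maximum quantization error is +/- LSB/2.
LSB = Vref / 2^n = 4.95 / 2048 = 0.00241699 V
Max error = LSB / 2 = 0.00241699 / 2 = 0.0012085 V
Max error = 1.2085 mV

1.2085 mV


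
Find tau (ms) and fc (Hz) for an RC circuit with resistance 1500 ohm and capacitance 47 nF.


Time constant: tau = R * C.
tau = 1500 * 4.70e-08 = 7.05e-05 s
tau = 0.0705 ms
Cutoff frequency: fc = 1 / (2*pi*R*C).
fc = 1 / (2*pi*7.05e-05) = 2257.52 Hz

tau = 0.0705 ms, fc = 2257.52 Hz


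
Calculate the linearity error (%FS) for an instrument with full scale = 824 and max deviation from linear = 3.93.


Linearity error = (max deviation / full scale) * 100%.
Linearity = (3.93 / 824) * 100
Linearity = 0.477 %FS

0.477 %FS


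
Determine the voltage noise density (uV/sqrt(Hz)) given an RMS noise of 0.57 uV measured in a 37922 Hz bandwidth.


Noise spectral density = Vrms / sqrt(BW).
NSD = 0.57 / sqrt(37922)
NSD = 0.57 / 194.7357
NSD = 0.0029 uV/sqrt(Hz)

0.0029 uV/sqrt(Hz)


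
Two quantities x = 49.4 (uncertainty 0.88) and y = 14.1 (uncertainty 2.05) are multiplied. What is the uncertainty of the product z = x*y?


For a product z = x*y, the relative uncertainty is:
uz/z = sqrt((ux/x)^2 + (uy/y)^2)
Relative uncertainties: ux/x = 0.88/49.4 = 0.017814
uy/y = 2.05/14.1 = 0.14539
z = 49.4 * 14.1 = 696.5
uz = 696.5 * sqrt(0.017814^2 + 0.14539^2) = 102.027

102.027


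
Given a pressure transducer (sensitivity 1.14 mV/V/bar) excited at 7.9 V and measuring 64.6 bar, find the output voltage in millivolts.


Output = sensitivity * Vex * P.
Vout = 1.14 * 7.9 * 64.6
Vout = 9.006 * 64.6
Vout = 581.79 mV

581.79 mV


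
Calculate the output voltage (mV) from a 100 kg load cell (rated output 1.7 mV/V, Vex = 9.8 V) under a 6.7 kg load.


Vout = rated_output * Vex * (load / capacity).
Vout = 1.7 * 9.8 * (6.7 / 100)
Vout = 1.7 * 9.8 * 0.067
Vout = 1.116 mV

1.116 mV


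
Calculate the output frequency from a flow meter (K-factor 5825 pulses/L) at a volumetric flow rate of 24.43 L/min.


Frequency = K * Q / 60 (converting L/min to L/s).
f = 5825 * 24.43 / 60
f = 142304.75 / 60
f = 2371.75 Hz

2371.75 Hz


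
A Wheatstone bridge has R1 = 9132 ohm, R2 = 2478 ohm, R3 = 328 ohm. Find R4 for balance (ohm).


At balance: R1*R4 = R2*R3, so R4 = R2*R3/R1.
R4 = 2478 * 328 / 9132
R4 = 812784 / 9132
R4 = 89.0 ohm

89.0 ohm


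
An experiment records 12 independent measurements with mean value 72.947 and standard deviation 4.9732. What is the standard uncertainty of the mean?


The standard uncertainty for Type A evaluation is u = s / sqrt(n).
u = 4.9732 / sqrt(12)
u = 4.9732 / 3.4641
u = 1.4356

1.4356


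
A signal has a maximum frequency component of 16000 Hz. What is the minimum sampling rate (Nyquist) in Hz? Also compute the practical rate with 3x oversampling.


By Nyquist theorem, fs_min = 2 * fmax.
fs_min = 2 * 16000 = 32000 Hz
Practical rate = 3 * fs_min = 3 * 32000 = 96000 Hz

fs_min = 32000 Hz, fs_practical = 96000 Hz


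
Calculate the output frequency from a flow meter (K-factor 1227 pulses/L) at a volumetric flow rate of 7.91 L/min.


Frequency = K * Q / 60 (converting L/min to L/s).
f = 1227 * 7.91 / 60
f = 9705.57 / 60
f = 161.76 Hz

161.76 Hz


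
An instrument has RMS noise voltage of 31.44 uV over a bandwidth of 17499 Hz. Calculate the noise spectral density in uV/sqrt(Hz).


Noise spectral density = Vrms / sqrt(BW).
NSD = 31.44 / sqrt(17499)
NSD = 31.44 / 132.2838
NSD = 0.2377 uV/sqrt(Hz)

0.2377 uV/sqrt(Hz)


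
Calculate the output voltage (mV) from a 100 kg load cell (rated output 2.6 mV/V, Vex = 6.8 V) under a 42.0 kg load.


Vout = rated_output * Vex * (load / capacity).
Vout = 2.6 * 6.8 * (42.0 / 100)
Vout = 2.6 * 6.8 * 0.42
Vout = 7.426 mV

7.426 mV


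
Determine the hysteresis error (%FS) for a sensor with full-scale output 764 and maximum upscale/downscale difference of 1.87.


Hysteresis = (max difference / full scale) * 100%.
H = (1.87 / 764) * 100
H = 0.245 %FS

0.245 %FS
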